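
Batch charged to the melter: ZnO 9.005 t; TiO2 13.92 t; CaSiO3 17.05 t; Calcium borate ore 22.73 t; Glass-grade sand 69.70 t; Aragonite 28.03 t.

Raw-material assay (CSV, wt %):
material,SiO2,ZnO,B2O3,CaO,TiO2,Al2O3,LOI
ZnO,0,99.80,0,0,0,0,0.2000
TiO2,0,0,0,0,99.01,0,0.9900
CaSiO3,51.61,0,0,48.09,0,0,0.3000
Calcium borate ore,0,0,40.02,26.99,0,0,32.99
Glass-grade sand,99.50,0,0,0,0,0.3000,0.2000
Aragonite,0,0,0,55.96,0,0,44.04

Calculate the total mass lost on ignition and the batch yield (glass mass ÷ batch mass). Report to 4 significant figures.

LOI loss = 20.19 t; glass = 140.2 t; yield = 87.42%

Full precision is held from start to finish — working values are shown, with 4-significant-figure rounding, on the page; a single rounding finalizes every reported number. Derived quantities, including totals, the yield, the six compositions, net glass mass, ignition loss, are computed from the batch weights per 140.2 t of glass in full float precision, as they appear in the problem or answer text.
LOI of each material in turn:
  ZnO: 9.005 × 0.002000 = 0.01801 t
  TiO2: 13.92 × 0.009900 = 0.1378 t
  CaSiO3: 17.05 × 0.003000 = 0.05115 t
  Calcium borate ore: 22.73 × 0.3299 = 7.499 t
  Glass-grade sand: 69.70 × 0.002000 = 0.1394 t
  Aragonite: 28.03 × 0.4404 = 12.34 t
Total LOI = 20.19 t
Glass = batch − LOI = 160.4 − 20.19 = 140.2 t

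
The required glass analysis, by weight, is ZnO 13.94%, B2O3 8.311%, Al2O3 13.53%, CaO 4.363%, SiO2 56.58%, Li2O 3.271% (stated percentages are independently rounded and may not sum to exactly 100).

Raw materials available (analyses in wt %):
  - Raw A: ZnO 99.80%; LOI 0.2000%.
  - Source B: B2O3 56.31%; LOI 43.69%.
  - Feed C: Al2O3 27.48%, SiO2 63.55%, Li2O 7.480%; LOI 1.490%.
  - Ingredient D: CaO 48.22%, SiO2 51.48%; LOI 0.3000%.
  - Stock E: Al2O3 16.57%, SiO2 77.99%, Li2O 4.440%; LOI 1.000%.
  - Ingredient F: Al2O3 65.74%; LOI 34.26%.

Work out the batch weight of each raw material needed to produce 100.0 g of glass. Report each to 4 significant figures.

Batch per 100.0 g glass:
  Raw A: 13.97 g
  Source B: 14.76 g
  Feed C: 8.158 g
  Ingredient D: 9.048 g
  Stock E: 59.93 g
  Ingredient F: 2.066 g
Total batch = 107.9 g; LOI loss = 7.932 g; yield = 92.65%

Working values are displayed (rounded to four significant digits) in the printout; each numeric step holds exact precision in every operation. Every reported value is rounded only once. The derived quantities, including the six compositions, net glass mass, LOI, the totals, yield, are carried from the weighed amounts per 100.0 g of glass in full float precision as set out in either problem or answer.
Target masses of each oxide per 100.0 g glass:
  ZnO: 13.94% × 100.0 = 13.94 g
  B2O3: 8.311% × 100.0 = 8.311 g
  Al2O3: 13.53% × 100.0 = 13.53 g
  CaO: 4.363% × 100.0 = 4.363 g
  SiO2: 56.58% × 100.0 = 56.58 g
  Li2O: 3.271% × 100.0 = 3.271 g
Per-oxide balance check given the weights on record, under the basis named above (sum by sum, the targets are met modulo rounding of the values):
  ZnO: 13.97·0.9980 = 13.94 g (target 13.94 g)
  B2O3: 14.76·0.5631 = 8.311 g (target 8.311 g)
  Al2O3: 8.158·0.2748 + 59.93·0.1657 + 2.066·0.6574 = 13.53 g (target 13.53 g)
  CaO: 9.048·0.4822 = 4.363 g (target 4.363 g)
  SiO2: 8.158·0.6355 + 9.048·0.5148 + 59.93·0.7799 = 56.58 g (target 56.58 g)
  Li2O: 8.158·0.07480 + 59.93·0.04440 = 3.271 g (target 3.271 g)
Glass mass check: batch total minus LOI = 100.0 g (summing oxide targets gives 99.99 g; basis as stated: 100.0 g — any gap is answer rounding).
Batch total: Σ batch = 107.9 g; LOI removed, Σ of batch·LOI: 7.932 g; yield, glass over the total, = 92.65%.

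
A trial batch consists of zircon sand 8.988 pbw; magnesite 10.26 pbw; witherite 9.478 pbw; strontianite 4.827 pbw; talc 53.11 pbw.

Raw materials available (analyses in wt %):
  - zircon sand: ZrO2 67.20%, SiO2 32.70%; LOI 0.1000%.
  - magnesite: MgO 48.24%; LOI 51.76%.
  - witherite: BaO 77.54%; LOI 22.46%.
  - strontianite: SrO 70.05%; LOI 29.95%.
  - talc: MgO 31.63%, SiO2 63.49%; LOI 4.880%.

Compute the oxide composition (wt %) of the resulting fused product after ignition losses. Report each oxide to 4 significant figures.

Glass mass = 75.18 pbw (batch 86.66 − LOI 11.49).
Composition: SrO 4.498%, MgO 28.93%, ZrO2 8.034%, SiO2 48.76%, BaO 9.776%

Mid-chain values are displayed rounded off to 4 significant digits when written out. Every computation maintains full float precision in every operation. Each reported figure undergoes a single rounding — all derived quantities (net glass mass, the yield, the totals, the five compositions, ignition loss) are carried starting from the weights for 75.18 pbw of glass at exact precision, as they appear in question or answer.
Oxide-by-oxide delivered mass:
  SrO: 4.827·0.7005 = 3.381 pbw
  MgO: 10.26·0.4824 + 53.11·0.3163 = 21.75 pbw
  ZrO2: 8.988·0.6720 = 6.040 pbw
  SiO2: 8.988·0.3270 + 53.11·0.6349 = 36.66 pbw
  BaO: 9.478·0.7754 = 7.349 pbw
LOI: 8.988·0.001000 + 10.26·0.5176 + 9.478·0.2246 + 4.827·0.2995 + 53.11·0.04880 = 11.49 pbw
Resulting glass, batch − LOI: 86.66 − 11.49 = 75.18 pbw (the oxide masses sum to this)
oxide / glass × 100 gives the wt %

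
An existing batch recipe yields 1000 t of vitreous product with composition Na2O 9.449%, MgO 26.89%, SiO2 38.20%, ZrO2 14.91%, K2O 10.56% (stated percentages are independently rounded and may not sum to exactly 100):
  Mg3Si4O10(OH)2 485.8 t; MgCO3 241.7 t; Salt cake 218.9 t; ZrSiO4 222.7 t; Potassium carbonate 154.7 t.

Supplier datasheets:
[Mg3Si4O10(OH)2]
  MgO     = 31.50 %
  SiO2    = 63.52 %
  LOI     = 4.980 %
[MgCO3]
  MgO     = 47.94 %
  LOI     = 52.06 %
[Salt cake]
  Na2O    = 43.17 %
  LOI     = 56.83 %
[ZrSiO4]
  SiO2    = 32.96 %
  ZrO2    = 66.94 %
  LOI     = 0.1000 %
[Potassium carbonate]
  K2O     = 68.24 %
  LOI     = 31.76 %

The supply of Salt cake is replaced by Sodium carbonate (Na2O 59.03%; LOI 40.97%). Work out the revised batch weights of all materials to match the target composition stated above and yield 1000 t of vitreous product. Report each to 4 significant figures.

Revised batch per 1000 t vitreous product:
  Mg3Si4O10(OH)2: 485.8 t
  MgCO3: 241.7 t
  Sodium carbonate: 160.1 t
  ZrSiO4: 222.7 t
  Potassium carbonate: 154.7 t
Total batch = 1265 t; LOI loss = 265.0 t

Every computation runs at exact precision through the solve; values along the way are shown, with 4-significant-figure rounding, within the worked lines; each reported value includes exactly one rounding; all derived quantities (ignition loss, the yield, five oxide percentages, glass mass, the totals) are recomputed starting from the weights on 1000 t of glass at exact precision, precisely as stated by the question or the answer.
Per-oxide target masses for 1000 t vitreous product:
  Na2O: 9.449% × 1000 = 94.49 t
  MgO: 26.89% × 1000 = 268.9 t
  SiO2: 38.20% × 1000 = 382.0 t
  ZrO2: 14.91% × 1000 = 149.1 t
  K2O: 10.56% × 1000 = 105.6 t
Per-oxide balance check using the reported weights, against the basis in use (oxide sums agree with the targets net of answer rounding effects):
  Na2O: 160.1·0.5903 = 94.51 t (target 94.49 t)
  MgO: 485.8·0.3150 + 241.7·0.4794 = 268.9 t (target 268.9 t)
  SiO2: 485.8·0.6352 + 222.7·0.3296 = 382.0 t (target 382.0 t)
  ZrO2: 222.7·0.6694 = 149.1 t (target 149.1 t)
  K2O: 154.7·0.6824 = 105.6 t (target 105.6 t)
Glass-mass sanity pass: whole batch net of LOI = 1000 t (per-oxide target masses sum to 1000 t; basis as stated: 1000 t — any gap is answer rounding).
Summing the batch: Σ batch = 1265 t; LOI removed, Σ of batch·LOI: 265.0 t; yield = glass ÷ total batch = 79.05%.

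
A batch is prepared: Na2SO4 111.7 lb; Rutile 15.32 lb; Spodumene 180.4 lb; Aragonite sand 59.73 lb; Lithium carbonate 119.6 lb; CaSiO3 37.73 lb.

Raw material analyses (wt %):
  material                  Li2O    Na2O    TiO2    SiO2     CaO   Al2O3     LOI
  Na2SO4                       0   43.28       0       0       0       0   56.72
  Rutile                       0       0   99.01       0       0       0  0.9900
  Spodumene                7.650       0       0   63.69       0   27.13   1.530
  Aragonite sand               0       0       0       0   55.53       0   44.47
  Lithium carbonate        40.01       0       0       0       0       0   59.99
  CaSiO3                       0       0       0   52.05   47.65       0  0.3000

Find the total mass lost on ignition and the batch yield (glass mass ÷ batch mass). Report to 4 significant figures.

LOI loss = 164.7 lb; glass = 359.8 lb; yield = 68.60%

Exact precision is kept at each step; values along the way are shown rounded to 4 significant figures between the steps; a single rounding yields each reported figure. All derived quantities (yield, glass mass, the totals, ignition loss, the six compositions) are computed using the weight values per 359.8 lb of glass in full float precision as quoted within either problem or answer.
LOI of each material in turn:
  Na2SO4: 111.7 × 0.5672 = 63.36 lb
  Rutile: 15.32 × 0.009900 = 0.1517 lb
  Spodumene: 180.4 × 0.01530 = 2.760 lb
  Aragonite sand: 59.73 × 0.4447 = 26.56 lb
  Lithium carbonate: 119.6 × 0.5999 = 71.75 lb
  CaSiO3: 37.73 × 0.003000 = 0.1132 lb
Total LOI = 164.7 lb
Glass = batch − LOI = 524.5 − 164.7 = 359.8 lb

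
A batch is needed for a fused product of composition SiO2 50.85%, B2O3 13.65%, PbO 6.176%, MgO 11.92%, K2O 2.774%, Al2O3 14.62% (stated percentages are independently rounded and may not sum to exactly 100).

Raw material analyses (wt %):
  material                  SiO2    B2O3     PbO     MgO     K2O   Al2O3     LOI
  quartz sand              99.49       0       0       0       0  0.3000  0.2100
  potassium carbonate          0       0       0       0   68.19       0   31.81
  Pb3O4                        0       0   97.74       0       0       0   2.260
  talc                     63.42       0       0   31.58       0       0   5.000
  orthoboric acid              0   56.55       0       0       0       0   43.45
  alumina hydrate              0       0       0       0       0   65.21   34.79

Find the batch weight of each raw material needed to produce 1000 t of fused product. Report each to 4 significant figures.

Rounding to four significant figures applies to every in-between result as printed — each numeric step holds exact precision at every stage — every reported number takes just one rounding — the derived quantities (six oxide percentages, net glass mass, ignition loss, yield, the totals) are carried from the batch weights on 1000 t of glass at full precision exactly as shown in question or answer.
Oxide-by-oxide targets in 1000 t fused product:
  SiO2: 50.85% × 1000 = 508.5 t
  B2O3: 13.65% × 1000 = 136.5 t
  PbO: 6.176% × 1000 = 61.76 t
  MgO: 11.92% × 1000 = 119.2 t
  K2O: 2.774% × 1000 = 27.74 t
  Al2O3: 14.62% × 1000 = 146.2 t
Verifying the oxide balance per the reported batch figures, relative to the basis at hand (oxide sums agree with the targets exact up to rounding of places):
  SiO2: 270.5·0.9949 + 377.5·0.6342 = 508.5 t (target 508.5 t)
  B2O3: 241.4·0.5655 = 136.5 t (target 136.5 t)
  PbO: 63.19·0.9774 = 61.76 t (target 61.76 t)
  MgO: 377.5·0.3158 = 119.2 t (target 119.2 t)
  K2O: 40.68·0.6819 = 27.74 t (target 27.74 t)
  Al2O3: 270.5·0.003000 + 223.0·0.6521 = 146.2 t (target 146.2 t)
Glass-mass sanity pass: batch Σ − ignition loss = 1000 t (the targets, summed, come to 999.9 t; the stated basis being 1000 t — deltas are rounding alone).
Summing the batch: Σ batch = 1216 t; LOI loss = Σ batch·LOI = 216.3 t; as yield: glass ÷ batch → 82.22%.

Batch per 1000 t fused product:
  quartz sand: 270.5 t
  potassium carbonate: 40.68 t
  Pb3O4: 63.19 t
  talc: 377.5 t
  orthoboric acid: 241.4 t
  alumina hydrate: 223.0 t
Total batch = 1216 t; LOI loss = 216.3 t; yield = 82.22%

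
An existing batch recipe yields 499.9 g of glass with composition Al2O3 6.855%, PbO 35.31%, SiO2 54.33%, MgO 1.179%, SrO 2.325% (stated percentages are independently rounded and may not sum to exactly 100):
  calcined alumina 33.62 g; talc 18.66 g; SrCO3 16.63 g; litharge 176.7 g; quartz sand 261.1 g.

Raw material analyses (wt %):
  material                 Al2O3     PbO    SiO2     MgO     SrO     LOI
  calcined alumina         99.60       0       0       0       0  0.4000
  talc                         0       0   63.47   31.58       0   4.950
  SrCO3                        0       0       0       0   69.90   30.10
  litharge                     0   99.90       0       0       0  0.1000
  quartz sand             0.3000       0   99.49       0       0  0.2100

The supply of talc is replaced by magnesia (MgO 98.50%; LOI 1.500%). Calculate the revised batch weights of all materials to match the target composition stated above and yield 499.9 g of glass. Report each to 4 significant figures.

The working math keeps full precision in every operation — values along the way are printed (rounded to four significant figures) within the worked lines; each reported number takes a single rounding; all derived quantities, which include glass mass, the five compositions, yield, totals, ignition loss, are recomputed in full precision, as they appear in question or answer, from the batch weights at 499.9 g of glass.
Target masses of each oxide per 499.9 g glass:
  Al2O3: 6.855% × 499.9 = 34.27 g
  PbO: 35.31% × 499.9 = 176.5 g
  SiO2: 54.33% × 499.9 = 271.6 g
  MgO: 1.179% × 499.9 = 5.894 g
  SrO: 2.325% × 499.9 = 11.62 g
A balance pass over the oxides, using the reported weights, under the basis named above (sums match the target masses once rounding is allowed for):
  Al2O3: 33.58·0.9960 + 273.0·0.003000 = 34.26 g (target 34.27 g)
  PbO: 176.7·0.9990 = 176.5 g (target 176.5 g)
  SiO2: 273.0·0.9949 = 271.6 g (target 271.6 g)
  MgO: 5.984·0.9850 = 5.894 g (target 5.894 g)
  SrO: 16.63·0.6990 = 11.62 g (target 11.62 g)
Auditing the glass mass value: whole batch net of LOI = 499.9 g (the targets, summed, come to 499.9 g; basis as stated: 499.9 g — gaps are rounding artifacts).
Batch total: Σ batch = 505.9 g; LOI loss = Σ batch·LOI = 5.980 g; yield, glass over the total, = 98.82%.

Revised batch per 499.9 g glass:
  calcined alumina: 33.58 g
  magnesia: 5.984 g
  SrCO3: 16.63 g
  litharge: 176.7 g
  quartz sand: 273.0 g
Total batch = 505.9 g; LOI loss = 5.980 g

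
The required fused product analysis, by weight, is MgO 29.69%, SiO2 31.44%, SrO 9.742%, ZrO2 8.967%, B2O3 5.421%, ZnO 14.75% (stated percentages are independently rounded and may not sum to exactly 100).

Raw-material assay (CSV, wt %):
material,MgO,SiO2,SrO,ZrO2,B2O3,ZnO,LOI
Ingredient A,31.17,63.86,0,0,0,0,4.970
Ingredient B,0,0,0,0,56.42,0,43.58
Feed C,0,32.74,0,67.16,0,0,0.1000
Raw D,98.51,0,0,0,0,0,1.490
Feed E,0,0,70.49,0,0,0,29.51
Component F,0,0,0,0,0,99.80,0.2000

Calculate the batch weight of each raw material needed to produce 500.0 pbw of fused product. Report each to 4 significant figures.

Batch per 500.0 pbw fused product:
  Ingredient A: 211.9 pbw
  Ingredient B: 48.04 pbw
  Feed C: 66.76 pbw
  Raw D: 83.64 pbw
  Feed E: 69.10 pbw
  Component F: 73.90 pbw
Total batch = 553.3 pbw; LOI loss = 53.32 pbw; yield = 90.36%

All arithmetic maintains full precision at all times; working values are shown (rounded to four significant figures) in the printout. Each reported value is rounded exactly once — the derived quantities, which include glass mass, ignition loss, totals, the six compositions, the yield, are carried in exact precision, as set out in the question or the answer, from the batch weights per 500.0 pbw of glass.
Target oxide masses per 500.0 pbw fused product:
  MgO: 29.69% × 500.0 = 148.4 pbw
  SiO2: 31.44% × 500.0 = 157.2 pbw
  SrO: 9.742% × 500.0 = 48.71 pbw
  ZrO2: 8.967% × 500.0 = 44.84 pbw
  B2O3: 5.421% × 500.0 = 27.10 pbw
  ZnO: 14.75% × 500.0 = 73.75 pbw
Oxide-by-oxide audit with the batch weights as given, per the basis as stated (delivered sums recover each target exact up to rounding of places):
  MgO: 211.9·0.3117 + 83.64·0.9851 = 148.4 pbw (target 148.4 pbw)
  SiO2: 211.9·0.6386 + 66.76·0.3274 = 157.2 pbw (target 157.2 pbw)
  SrO: 69.10·0.7049 = 48.71 pbw (target 48.71 pbw)
  ZrO2: 66.76·0.6716 = 44.84 pbw (target 44.84 pbw)
  B2O3: 48.04·0.5642 = 27.10 pbw (target 27.10 pbw)
  ZnO: 73.90·0.9980 = 73.75 pbw (target 73.75 pbw)
Glass-mass bookkeeping: batch Σ − ignition loss = 500.0 pbw (per-oxide target masses sum to 500.0 pbw; versus the stated basis of 500.0 pbw — differing by rounding only).
Adding the batch up: Σ batch = 553.3 pbw; LOI removed, Σ of batch·LOI: 53.32 pbw; yield, glass over the total, = 90.36%.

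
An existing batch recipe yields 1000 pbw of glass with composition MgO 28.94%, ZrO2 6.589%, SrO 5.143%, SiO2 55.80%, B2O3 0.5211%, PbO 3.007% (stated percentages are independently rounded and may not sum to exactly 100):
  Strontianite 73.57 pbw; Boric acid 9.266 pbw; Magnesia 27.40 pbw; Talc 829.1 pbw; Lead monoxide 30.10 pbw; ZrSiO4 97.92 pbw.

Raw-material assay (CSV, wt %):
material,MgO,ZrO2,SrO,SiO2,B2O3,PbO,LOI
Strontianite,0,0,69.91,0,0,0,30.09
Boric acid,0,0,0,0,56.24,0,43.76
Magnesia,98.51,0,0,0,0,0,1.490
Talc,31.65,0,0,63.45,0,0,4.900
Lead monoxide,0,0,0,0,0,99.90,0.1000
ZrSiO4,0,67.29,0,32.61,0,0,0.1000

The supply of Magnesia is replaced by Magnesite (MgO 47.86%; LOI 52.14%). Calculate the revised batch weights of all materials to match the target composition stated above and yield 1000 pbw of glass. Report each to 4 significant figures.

Revised batch per 1000 pbw glass:
  Strontianite: 73.57 pbw
  Boric acid: 9.266 pbw
  Magnesite: 56.39 pbw
  Talc: 829.1 pbw
  Lead monoxide: 30.10 pbw
  ZrSiO4: 97.92 pbw
Total batch = 1096 pbw; LOI loss = 96.35 pbw

Every computation keeps full precision through every step; the intermediate values appear, rounded to 4 significant digits, within the worked lines; exactly one rounding goes into every reported number; all derived quantities are computed in exact precision (the totals, LOI, net glass mass, the six compositions, yield) from the batch weights on 1000 pbw of glass, as quoted within problem or answer.
The oxide mass targets at 1000 pbw glass:
  MgO: 28.94% × 1000 = 289.4 pbw
  ZrO2: 6.589% × 1000 = 65.89 pbw
  SrO: 5.143% × 1000 = 51.43 pbw
  SiO2: 55.80% × 1000 = 558.0 pbw
  B2O3: 0.5211% × 1000 = 5.211 pbw
  PbO: 3.007% × 1000 = 30.07 pbw
Per-oxide balance check using the reported weights, for the quoted basis mass (each sum matches its target mass within answer rounding):
  MgO: 56.39·0.4786 + 829.1·0.3165 = 289.4 pbw (target 289.4 pbw)
  ZrO2: 97.92·0.6729 = 65.89 pbw (target 65.89 pbw)
  SrO: 73.57·0.6991 = 51.43 pbw (target 51.43 pbw)
  SiO2: 829.1·0.6345 + 97.92·0.3261 = 558.0 pbw (target 558.0 pbw)
  B2O3: 9.266·0.5624 = 5.211 pbw (target 5.211 pbw)
  PbO: 30.10·0.9990 = 30.07 pbw (target 30.07 pbw)
Auditing the glass mass value: total batch − LOI = 1000 pbw (summing oxide targets gives 1000 pbw; the stated basis being 1000 pbw — deltas are rounding alone).
Batch total: Σ batch = 1096 pbw; LOI removed, Σ of batch·LOI: 96.35 pbw; yield, glass over the total, = 91.21%.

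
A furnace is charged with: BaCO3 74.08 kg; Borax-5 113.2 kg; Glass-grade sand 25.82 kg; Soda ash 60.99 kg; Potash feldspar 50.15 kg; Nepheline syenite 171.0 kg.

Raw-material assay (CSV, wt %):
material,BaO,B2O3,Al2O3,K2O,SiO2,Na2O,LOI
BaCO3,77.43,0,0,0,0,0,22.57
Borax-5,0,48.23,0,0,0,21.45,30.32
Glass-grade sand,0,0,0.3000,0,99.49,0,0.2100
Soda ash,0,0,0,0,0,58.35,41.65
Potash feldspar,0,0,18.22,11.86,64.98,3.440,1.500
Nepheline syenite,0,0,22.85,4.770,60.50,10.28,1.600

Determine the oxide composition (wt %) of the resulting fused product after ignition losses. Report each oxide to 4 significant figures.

Glass mass = 415.3 kg (batch 495.2 − LOI 79.99).
Composition: BaO 13.81%, B2O3 13.15%, Al2O3 11.63%, K2O 3.397%, SiO2 38.95%, Na2O 19.07%

All arithmetic runs at exact precision end to end. Values along the way are printed (rounded to 4 significant digits) in the working — every reported number is rounded a single time. Derived quantities (totals, glass mass, the six compositions, LOI, the yield) are carried starting from the weights at 415.3 kg of glass in full float precision, exactly as shown in the problem or the answer.
Oxide masses out of the charge:
  BaO: 74.08·0.7743 = 57.36 kg
  B2O3: 113.2·0.4823 = 54.60 kg
  Al2O3: 25.82·0.003000 + 50.15·0.1822 + 171.0·0.2285 = 48.29 kg
  K2O: 50.15·0.1186 + 171.0·0.04770 = 14.10 kg
  SiO2: 25.82·0.9949 + 50.15·0.6498 + 171.0·0.6050 = 161.7 kg
  Na2O: 113.2·0.2145 + 60.99·0.5835 + 50.15·0.03440 + 171.0·0.1028 = 79.17 kg
LOI: 74.08·0.2257 + 113.2·0.3032 + 25.82·0.002100 + 60.99·0.4165 + 50.15·0.01500 + 171.0·0.01600 = 79.99 kg
Net of LOI, the glass mass = 495.2 − 79.99 = 415.3 kg (consistent with Σ oxide mass)
wt % = oxide mass / glass mass × 100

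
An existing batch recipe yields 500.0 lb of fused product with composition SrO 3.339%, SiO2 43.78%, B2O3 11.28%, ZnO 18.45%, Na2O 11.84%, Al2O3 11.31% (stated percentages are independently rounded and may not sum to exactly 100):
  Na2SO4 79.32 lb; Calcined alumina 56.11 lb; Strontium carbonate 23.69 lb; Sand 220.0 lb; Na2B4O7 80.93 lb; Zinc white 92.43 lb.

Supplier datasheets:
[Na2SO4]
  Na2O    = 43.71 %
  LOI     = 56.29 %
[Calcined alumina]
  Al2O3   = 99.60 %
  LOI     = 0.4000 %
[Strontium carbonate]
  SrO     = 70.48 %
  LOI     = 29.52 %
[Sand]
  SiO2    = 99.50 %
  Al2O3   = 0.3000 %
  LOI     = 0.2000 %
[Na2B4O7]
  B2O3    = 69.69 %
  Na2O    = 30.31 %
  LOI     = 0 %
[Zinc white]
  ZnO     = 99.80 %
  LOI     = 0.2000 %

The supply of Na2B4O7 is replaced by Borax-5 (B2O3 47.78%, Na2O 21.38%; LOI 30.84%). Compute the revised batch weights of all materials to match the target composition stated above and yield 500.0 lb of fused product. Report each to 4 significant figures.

Each numeric step maintains exact precision end to end; in-progress results are displayed rounded off to 4 significant digits alongside each step; each reported result takes exactly one rounding; the derived quantities (ignition loss, six oxide percentages, totals, net glass mass, the yield) are computed using the weight values for 500.0 lb of glass at exact precision, exactly as printed in question or answer.
Oxide mass targets, per 500.0 lb fused product:
  SrO: 3.339% × 500.0 = 16.70 lb
  SiO2: 43.78% × 500.0 = 218.9 lb
  B2O3: 11.28% × 500.0 = 56.40 lb
  ZnO: 18.45% × 500.0 = 92.25 lb
  Na2O: 11.84% × 500.0 = 59.20 lb
  Al2O3: 11.31% × 500.0 = 56.55 lb
A balance pass over the oxides, on the weights just shown, on the stated basis (sum by sum, the targets are met up to rounding of the answer):
  SrO: 23.69·0.7048 = 16.70 lb (target 16.70 lb)
  SiO2: 220.0·0.9950 = 218.9 lb (target 218.9 lb)
  B2O3: 118.0·0.4778 = 56.38 lb (target 56.40 lb)
  ZnO: 92.43·0.9980 = 92.25 lb (target 92.25 lb)
  Na2O: 77.70·0.4371 + 118.0·0.2138 = 59.19 lb (target 59.20 lb)
  Al2O3: 56.11·0.9960 + 220.0·0.003000 = 56.55 lb (target 56.55 lb)
Glass mass check: whole batch net of LOI = 500.0 lb (the Σ of target masses is 500.0 lb; with the basis standing at 500.0 lb — gaps are rounding artifacts).
Batch total: Σ batch = 587.9 lb; ignition loss, Σ(batch × LOI) = 87.97 lb; as yield: glass ÷ batch → 85.04%.

Revised batch per 500.0 lb fused product:
  Na2SO4: 77.70 lb
  Calcined alumina: 56.11 lb
  Strontium carbonate: 23.69 lb
  Sand: 220.0 lb
  Borax-5: 118.0 lb
  Zinc white: 92.43 lb
Total batch = 587.9 lb; LOI loss = 87.97 lb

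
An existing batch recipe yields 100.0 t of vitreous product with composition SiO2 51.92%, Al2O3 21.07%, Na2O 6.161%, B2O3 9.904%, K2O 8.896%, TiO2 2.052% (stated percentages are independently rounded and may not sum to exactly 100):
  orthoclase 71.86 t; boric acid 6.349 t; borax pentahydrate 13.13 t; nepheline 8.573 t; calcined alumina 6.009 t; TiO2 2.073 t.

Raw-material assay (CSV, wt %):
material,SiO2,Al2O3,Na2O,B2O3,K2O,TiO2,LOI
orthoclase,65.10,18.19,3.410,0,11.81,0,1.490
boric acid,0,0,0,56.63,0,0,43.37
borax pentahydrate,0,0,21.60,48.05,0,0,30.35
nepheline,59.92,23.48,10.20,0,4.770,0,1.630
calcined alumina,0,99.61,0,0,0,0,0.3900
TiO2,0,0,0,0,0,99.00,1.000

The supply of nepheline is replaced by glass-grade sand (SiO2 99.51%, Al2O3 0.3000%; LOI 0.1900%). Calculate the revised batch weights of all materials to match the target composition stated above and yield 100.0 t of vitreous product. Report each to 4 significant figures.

Revised batch per 100.0 t vitreous product:
  orthoclase: 75.33 t
  boric acid: 3.377 t
  borax pentahydrate: 16.63 t
  glass-grade sand: 2.897 t
  calcined alumina: 7.388 t
  TiO2: 2.073 t
Total batch = 107.7 t; LOI loss = 7.689 t

Mid-chain values are shown rounded off to 4 significant figures at each printed step; all arithmetic maintains full float precision through every step; each reported value carries a single rounding — the derived quantities are computed at full precision (ignition loss, the yield, net glass mass, six oxide percentages, the totals) using the weight values at 100.0 t of glass, as they appear in question or answer.
Oxide-by-oxide targets in 100.0 t vitreous product:
  SiO2: 51.92% × 100.0 = 51.92 t
  Al2O3: 21.07% × 100.0 = 21.07 t
  Na2O: 6.161% × 100.0 = 6.161 t
  B2O3: 9.904% × 100.0 = 9.904 t
  K2O: 8.896% × 100.0 = 8.896 t
  TiO2: 2.052% × 100.0 = 2.052 t
Sums-versus-targets review with the batch weights as given, on the stated basis (summed amounts equal target values given rounding of the digits):
  SiO2: 75.33·0.6510 + 2.897·0.9951 = 51.92 t (target 51.92 t)
  Al2O3: 75.33·0.1819 + 2.897·0.003000 + 7.388·0.9961 = 21.07 t (target 21.07 t)
  Na2O: 75.33·0.03410 + 16.63·0.2160 = 6.161 t (target 6.161 t)
  B2O3: 3.377·0.5663 + 16.63·0.4805 = 9.903 t (target 9.904 t)
  K2O: 75.33·0.1181 = 8.896 t (target 8.896 t)
  TiO2: 2.073·0.9900 = 2.052 t (target 2.052 t)
Glass-mass closure: whole batch net of LOI = 100.0 t (targets for the oxides total 100.0 t; versus the stated basis of 100.0 t — differing by rounding only).
Adding the batch up: Σ batch = 107.7 t; loss to ignition Σ batch·LOI = 7.689 t; as yield: glass ÷ batch → 92.86%.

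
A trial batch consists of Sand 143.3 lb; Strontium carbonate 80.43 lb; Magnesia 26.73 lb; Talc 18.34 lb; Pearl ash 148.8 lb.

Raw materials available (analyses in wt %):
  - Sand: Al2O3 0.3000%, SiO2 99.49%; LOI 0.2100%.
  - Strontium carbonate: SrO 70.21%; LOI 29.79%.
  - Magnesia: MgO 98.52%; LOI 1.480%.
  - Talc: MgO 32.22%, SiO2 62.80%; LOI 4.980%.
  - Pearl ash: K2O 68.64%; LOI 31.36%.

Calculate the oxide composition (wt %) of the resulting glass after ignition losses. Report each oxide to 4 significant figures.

Rounding to four significant figures applies to every mid-chain value as printed; all internal work keeps full precision throughout; every reported value sees exactly one rounding; the derived quantities, including the yield, glass mass, five oxide percentages, totals, LOI, are recomputed from the batch weights per 345.4 lb of glass in full float precision, as set out in the question or the answer.
Per-oxide mass from batch:
  MgO: 26.73·0.9852 + 18.34·0.3222 = 32.24 lb
  Al2O3: 143.3·0.003000 = 0.4299 lb
  K2O: 148.8·0.6864 = 102.1 lb
  SrO: 80.43·0.7021 = 56.47 lb
  SiO2: 143.3·0.9949 + 18.34·0.6280 = 154.1 lb
LOI: 143.3·0.002100 + 80.43·0.2979 + 26.73·0.01480 + 18.34·0.04980 + 148.8·0.3136 = 72.23 lb
Glass = total batch minus LOI = 417.6 − 72.23 = 345.4 lb (= the summed oxide contributions)
wt %: oxide over glass, times 100

Glass mass = 345.4 lb (batch 417.6 − LOI 72.23).
Composition: MgO 9.336%, Al2O3 0.1245%, K2O 29.57%, SrO 16.35%, SiO2 44.62%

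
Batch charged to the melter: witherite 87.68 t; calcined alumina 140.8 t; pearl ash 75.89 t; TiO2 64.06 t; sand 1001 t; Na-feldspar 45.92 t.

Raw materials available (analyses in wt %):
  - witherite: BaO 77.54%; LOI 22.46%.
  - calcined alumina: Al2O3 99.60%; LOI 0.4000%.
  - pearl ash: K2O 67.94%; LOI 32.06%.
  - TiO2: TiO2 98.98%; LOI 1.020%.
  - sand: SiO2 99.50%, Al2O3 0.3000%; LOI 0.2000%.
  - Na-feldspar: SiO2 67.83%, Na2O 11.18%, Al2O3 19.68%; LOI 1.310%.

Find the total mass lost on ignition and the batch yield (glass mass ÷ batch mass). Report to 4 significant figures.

All arithmetic carries exact precision through the solve; working values appear (rounded to four significant digits) across the worked steps. Each reported value carries a single rounding — derived quantities, which include ignition loss, six oxide percentages, totals, net glass mass, yield, are recomputed in full float precision, precisely as stated by the problem or the answer, from the weighed amounts for 1368 t of glass.
LOI of each material in turn:
  witherite: 87.68 × 0.2246 = 19.69 t
  calcined alumina: 140.8 × 0.004000 = 0.5632 t
  pearl ash: 75.89 × 0.3206 = 24.33 t
  TiO2: 64.06 × 0.01020 = 0.6534 t
  sand: 1001 × 0.002000 = 2.002 t
  Na-feldspar: 45.92 × 0.01310 = 0.6016 t
Total LOI = 47.84 t
Glass = batch − LOI = 1415 − 47.84 = 1368 t

LOI loss = 47.84 t; glass = 1368 t; yield = 96.62%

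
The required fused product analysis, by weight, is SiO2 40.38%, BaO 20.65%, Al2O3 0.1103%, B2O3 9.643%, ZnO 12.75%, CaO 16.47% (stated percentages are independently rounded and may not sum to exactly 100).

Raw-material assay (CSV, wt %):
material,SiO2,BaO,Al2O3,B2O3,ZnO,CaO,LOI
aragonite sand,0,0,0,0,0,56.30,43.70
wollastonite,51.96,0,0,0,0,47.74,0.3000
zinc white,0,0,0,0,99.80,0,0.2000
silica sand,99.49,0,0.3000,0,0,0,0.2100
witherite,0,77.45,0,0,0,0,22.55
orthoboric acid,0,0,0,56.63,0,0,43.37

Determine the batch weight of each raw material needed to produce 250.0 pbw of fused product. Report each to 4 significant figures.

Batch per 250.0 pbw fused product:
  aragonite sand: 57.63 pbw
  wollastonite: 18.29 pbw
  zinc white: 31.94 pbw
  silica sand: 91.92 pbw
  witherite: 66.66 pbw
  orthoboric acid: 42.57 pbw
Total batch = 309.0 pbw; LOI loss = 58.99 pbw; yield = 80.91%

The intermediate values are shown rounded to 4 significant digits across the worked steps — all internal work runs at exact precision in every operation. Each reported number takes just one rounding — all derived quantities are carried in full precision (six oxide percentages, yield, glass mass, ignition loss, the totals) starting from the weights for 250.0 pbw of glass as written in either problem or answer.
Oxide mass targets, per 250.0 pbw fused product:
  SiO2: 40.38% × 250.0 = 101.0 pbw
  BaO: 20.65% × 250.0 = 51.62 pbw
  Al2O3: 0.1103% × 250.0 = 0.2758 pbw
  B2O3: 9.643% × 250.0 = 24.11 pbw
  ZnO: 12.75% × 250.0 = 31.88 pbw
  CaO: 16.47% × 250.0 = 41.18 pbw
Oxide-by-oxide audit per the reported batch figures, on the stated basis (sums match the target masses up to rounding of the answer):
  SiO2: 18.29·0.5196 + 91.92·0.9949 = 101.0 pbw (target 101.0 pbw)
  BaO: 66.66·0.7745 = 51.63 pbw (target 51.62 pbw)
  Al2O3: 91.92·0.003000 = 0.2758 pbw (target 0.2758 pbw)
  B2O3: 42.57·0.5663 = 24.11 pbw (target 24.11 pbw)
  ZnO: 31.94·0.9980 = 31.88 pbw (target 31.88 pbw)
  CaO: 57.63·0.5630 + 18.29·0.4774 = 41.18 pbw (target 41.18 pbw)
Auditing the glass mass value: the batch minus its LOI: 250.0 pbw (per-oxide target masses sum to 250.0 pbw; versus the stated basis of 250.0 pbw — any gap is answer rounding).
Batch total: Σ batch = 309.0 pbw; loss to ignition Σ batch·LOI = 58.99 pbw; as yield: glass ÷ batch → 80.91%.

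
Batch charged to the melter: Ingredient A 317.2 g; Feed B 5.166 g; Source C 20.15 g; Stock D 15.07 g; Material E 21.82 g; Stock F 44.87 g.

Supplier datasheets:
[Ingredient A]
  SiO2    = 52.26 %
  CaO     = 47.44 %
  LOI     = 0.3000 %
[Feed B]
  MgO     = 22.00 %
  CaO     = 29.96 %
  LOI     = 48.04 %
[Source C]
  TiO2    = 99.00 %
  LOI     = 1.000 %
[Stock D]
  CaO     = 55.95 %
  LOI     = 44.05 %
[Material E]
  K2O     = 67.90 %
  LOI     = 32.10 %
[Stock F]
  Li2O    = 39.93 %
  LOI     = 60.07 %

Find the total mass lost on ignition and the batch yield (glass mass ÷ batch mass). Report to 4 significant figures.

The intermediate values are printed (rounded to four significant digits) across the worked steps; the whole derivation holds full float precision at each step. A single rounding produces each reported result; the derived quantities, including ignition loss, yield, totals, six oxide percentages, glass mass, are re-derived starting from the weights for 380.0 g of glass in full precision, as set out in either problem or answer.
Per-material ignition loss:
  Ingredient A: 317.2 × 0.003000 = 0.9516 g
  Feed B: 5.166 × 0.4804 = 2.482 g
  Source C: 20.15 × 0.01000 = 0.2015 g
  Stock D: 15.07 × 0.4405 = 6.638 g
  Material E: 21.82 × 0.3210 = 7.004 g
  Stock F: 44.87 × 0.6007 = 26.95 g
Total LOI = 44.23 g
Glass = batch − LOI = 424.3 − 44.23 = 380.0 g

LOI loss = 44.23 g; glass = 380.0 g; yield = 89.57%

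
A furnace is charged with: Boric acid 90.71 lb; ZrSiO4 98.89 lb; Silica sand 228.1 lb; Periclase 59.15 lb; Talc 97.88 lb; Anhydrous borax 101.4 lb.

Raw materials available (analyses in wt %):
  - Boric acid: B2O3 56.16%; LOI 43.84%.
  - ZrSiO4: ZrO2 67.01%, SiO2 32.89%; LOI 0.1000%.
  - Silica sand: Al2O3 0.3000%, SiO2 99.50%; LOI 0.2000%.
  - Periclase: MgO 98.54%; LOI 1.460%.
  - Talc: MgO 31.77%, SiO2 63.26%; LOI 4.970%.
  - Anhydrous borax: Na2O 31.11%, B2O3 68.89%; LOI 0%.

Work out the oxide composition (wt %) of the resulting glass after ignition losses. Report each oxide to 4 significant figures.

Glass mass = 630.1 lb (batch 676.1 − LOI 46.05).
Composition: Na2O 5.007%, ZrO2 10.52%, Al2O3 0.1086%, MgO 14.19%, B2O3 19.17%, SiO2 51.01%

All arithmetic carries full float precision through the solve; values along the way appear rounded off to 4 significant figures between the steps. Every reported figure sees exactly one rounding. Derived quantities, which include six oxide percentages, glass mass, yield, totals, ignition loss, are re-derived in full float precision, exactly as printed in question or answer, starting from the weights for 630.1 lb of glass.
Mass of each oxide from the mix:
  Na2O: 101.4·0.3111 = 31.55 lb
  ZrO2: 98.89·0.6701 = 66.27 lb
  Al2O3: 228.1·0.003000 = 0.6843 lb
  MgO: 59.15·0.9854 + 97.88·0.3177 = 89.38 lb
  B2O3: 90.71·0.5616 + 101.4·0.6889 = 120.8 lb
  SiO2: 98.89·0.3289 + 228.1·0.9950 + 97.88·0.6326 = 321.4 lb
LOI: 90.71·0.4384 + 98.89·0.001000 + 228.1·0.002000 + 59.15·0.01460 + 97.88·0.04970 = 46.05 lb
Resulting glass, batch − LOI: 676.1 − 46.05 = 630.1 lb (= the summed oxide contributions)
wt % = oxide mass / glass mass × 100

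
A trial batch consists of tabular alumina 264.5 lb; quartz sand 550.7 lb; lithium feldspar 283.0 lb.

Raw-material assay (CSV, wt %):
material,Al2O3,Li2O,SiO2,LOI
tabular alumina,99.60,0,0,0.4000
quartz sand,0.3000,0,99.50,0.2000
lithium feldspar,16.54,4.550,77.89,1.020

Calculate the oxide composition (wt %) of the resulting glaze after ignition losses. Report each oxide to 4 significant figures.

The intermediate values are printed, rounded to four significant digits, between the steps — all internal work keeps exact precision in every operation — exactly one rounding is applied to every reported number; derived quantities are recomputed in exact precision (the totals, LOI, the three compositions, yield, glass mass) starting from the weights on 1093 lb of glass, as written in the question or the answer.
Oxide masses out of the charge:
  Al2O3: 264.5·0.9960 + 550.7·0.003000 + 283.0·0.1654 = 311.9 lb
  Li2O: 283.0·0.04550 = 12.88 lb
  SiO2: 550.7·0.9950 + 283.0·0.7789 = 768.4 lb
LOI: 264.5·0.004000 + 550.7·0.002000 + 283.0·0.01020 = 5.046 lb
Glass mass = batch − LOI = 1098 − 5.046 = 1093 lb (the oxide masses sum to this)
wt %: oxide over glass, times 100

Glass mass = 1093 lb (batch 1098 − LOI 5.046).
Composition: Al2O3 28.53%, Li2O 1.178%, SiO2 70.29%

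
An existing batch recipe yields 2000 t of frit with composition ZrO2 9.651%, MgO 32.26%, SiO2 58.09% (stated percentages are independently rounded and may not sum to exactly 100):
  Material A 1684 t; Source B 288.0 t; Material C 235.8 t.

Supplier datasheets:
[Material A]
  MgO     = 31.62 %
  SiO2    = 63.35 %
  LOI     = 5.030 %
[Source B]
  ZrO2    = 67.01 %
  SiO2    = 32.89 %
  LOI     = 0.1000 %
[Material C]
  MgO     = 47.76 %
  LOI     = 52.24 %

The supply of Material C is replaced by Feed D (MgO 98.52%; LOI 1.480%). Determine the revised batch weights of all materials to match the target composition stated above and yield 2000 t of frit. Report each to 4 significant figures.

All arithmetic holds full precision through the solve — rounding to four significant figures extends to each working value as printed — a single rounding completes every reported result. All derived quantities are rebuilt from the batch weights for 2000 t of glass in exact precision (LOI, the totals, net glass mass, the three compositions, the yield) as set out in the problem or answer text.
Oxide-by-oxide targets in 2000 t frit:
  ZrO2: 9.651% × 2000 = 193.0 t
  MgO: 32.26% × 2000 = 645.2 t
  SiO2: 58.09% × 2000 = 1162 t
Verifying the oxide balance with the batch weights as given, per the basis as stated (each sum matches its target mass inside rounding margins):
  ZrO2: 288.0·0.6701 = 193.0 t (target 193.0 t)
  MgO: 1684·0.3162 + 114.3·0.9852 = 645.1 t (target 645.2 t)
  SiO2: 1684·0.6335 + 288.0·0.3289 = 1162 t (target 1162 t)
The glass-mass cross-check: net batch after ignition = 2000 t (the Σ of target masses is 2000 t; versus the stated basis of 2000 t — rounding explains the deltas).
Total batch = Σ batch = 2086 t; ignition loss, Σ(batch × LOI) = 86.68 t; glass ÷ batch gives a yield of 95.85%.

Revised batch per 2000 t frit:
  Material A: 1684 t
  Source B: 288.0 t
  Feed D: 114.3 t
Total batch = 2086 t; LOI loss = 86.68 t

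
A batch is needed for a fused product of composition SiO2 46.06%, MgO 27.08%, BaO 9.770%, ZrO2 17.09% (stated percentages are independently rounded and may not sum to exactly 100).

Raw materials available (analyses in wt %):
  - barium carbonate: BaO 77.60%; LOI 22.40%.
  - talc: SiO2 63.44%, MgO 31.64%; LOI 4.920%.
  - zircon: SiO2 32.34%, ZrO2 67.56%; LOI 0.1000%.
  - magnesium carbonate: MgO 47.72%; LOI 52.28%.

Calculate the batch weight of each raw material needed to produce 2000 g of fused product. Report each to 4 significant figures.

Batch per 2000 g fused product:
  barium carbonate: 251.8 g
  talc: 1194 g
  zircon: 505.9 g
  magnesium carbonate: 343.2 g
Total batch = 2295 g; LOI loss = 295.1 g; yield = 87.14%

Intermediates are displayed with 4-significant-figure rounding alongside each step; all arithmetic keeps full precision through the solve; each reported result is rounded exactly once — the derived quantities, including the four compositions, the yield, the totals, net glass mass, LOI, are computed using the weight values per 2000 g of glass in exact precision, as they appear in the problem or the answer.
Target oxide masses per 2000 g fused product:
  SiO2: 46.06% × 2000 = 921.2 g
  MgO: 27.08% × 2000 = 541.6 g
  BaO: 9.770% × 2000 = 195.4 g
  ZrO2: 17.09% × 2000 = 341.8 g
A balance pass over the oxides, using the reported weights, against the basis in use (delivered sums recover each target modulo rounding of the values):
  SiO2: 1194·0.6344 + 505.9·0.3234 = 921.1 g (target 921.2 g)
  MgO: 1194·0.3164 + 343.2·0.4772 = 541.6 g (target 541.6 g)
  BaO: 251.8·0.7760 = 195.4 g (target 195.4 g)
  ZrO2: 505.9·0.6756 = 341.8 g (target 341.8 g)
Mass balance on the glass: Σ batch − LOI loss = 2000 g (summing oxide targets gives 2000 g; with the basis standing at 2000 g — any gap is answer rounding).
Whole-batch sum: Σ batch = 2295 g; the LOI term Σ batch·LOI equals 295.1 g; yield, glass over the total, = 87.14%.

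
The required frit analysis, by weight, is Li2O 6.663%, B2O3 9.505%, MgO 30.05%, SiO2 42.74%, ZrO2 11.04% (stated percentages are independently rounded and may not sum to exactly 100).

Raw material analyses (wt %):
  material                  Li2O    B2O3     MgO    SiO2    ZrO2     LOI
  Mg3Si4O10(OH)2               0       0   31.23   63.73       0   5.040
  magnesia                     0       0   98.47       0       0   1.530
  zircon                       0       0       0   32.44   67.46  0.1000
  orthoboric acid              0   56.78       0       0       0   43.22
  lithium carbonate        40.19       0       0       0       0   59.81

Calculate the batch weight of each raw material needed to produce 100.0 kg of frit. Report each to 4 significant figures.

The whole derivation maintains full precision through every step — in-progress results are displayed with 4-significant-digit rounding as written; each reported number is rounded a single time — the derived quantities are re-derived at exact precision (yield, totals, glass mass, five oxide percentages, LOI) from the batch weights per 100.0 kg of glass, as given in the problem or answer text.
Target masses of each oxide per 100.0 kg frit:
  Li2O: 6.663% × 100.0 = 6.663 kg
  B2O3: 9.505% × 100.0 = 9.505 kg
  MgO: 30.05% × 100.0 = 30.05 kg
  SiO2: 42.74% × 100.0 = 42.74 kg
  ZrO2: 11.04% × 100.0 = 11.04 kg
Per-oxide balance check using the reported weights, under the basis named above (each sum matches its target mass once rounding is allowed for):
  Li2O: 16.58·0.4019 = 6.664 kg (target 6.663 kg)
  B2O3: 16.74·0.5678 = 9.505 kg (target 9.505 kg)
  MgO: 58.73·0.3123 + 11.89·0.9847 = 30.05 kg (target 30.05 kg)
  SiO2: 58.73·0.6373 + 16.37·0.3244 = 42.74 kg (target 42.74 kg)
  ZrO2: 16.37·0.6746 = 11.04 kg (target 11.04 kg)
Auditing the glass mass value: Σ batch − LOI loss = 100.0 kg (targets for the oxides total 100.0 kg; basis as stated: 100.0 kg — deltas are rounding alone).
Whole-batch sum: Σ batch = 120.3 kg; ignition loss, Σ(batch × LOI) = 20.31 kg; as yield: glass ÷ batch → 83.12%.

Batch per 100.0 kg frit:
  Mg3Si4O10(OH)2: 58.73 kg
  magnesia: 11.89 kg
  zircon: 16.37 kg
  orthoboric acid: 16.74 kg
  lithium carbonate: 16.58 kg
Total batch = 120.3 kg; LOI loss = 20.31 kg; yield = 83.12%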